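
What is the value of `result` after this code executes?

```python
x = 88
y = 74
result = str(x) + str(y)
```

x = 88; y = 74; result = '8874'

'8874'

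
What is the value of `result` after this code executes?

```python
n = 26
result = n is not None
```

n = 26; result = True

True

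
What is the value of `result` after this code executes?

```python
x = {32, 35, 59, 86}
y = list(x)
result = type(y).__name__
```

x is set; y is list; result = 'list'

'list'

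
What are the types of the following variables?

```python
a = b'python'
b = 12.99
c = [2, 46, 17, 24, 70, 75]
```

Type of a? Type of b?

a is assigned a bytes literal (b'...' prefix); b is assigned a number with a decimal point, so it is a float

bytes, float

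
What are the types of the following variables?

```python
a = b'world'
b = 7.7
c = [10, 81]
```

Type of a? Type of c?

a is assigned a bytes literal (b'...' prefix); c is assigned a list literal (square brackets)

bytes, list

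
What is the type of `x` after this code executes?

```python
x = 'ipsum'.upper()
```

str.upper() returns str

str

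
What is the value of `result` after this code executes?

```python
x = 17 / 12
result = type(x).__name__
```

x is float; result = 'float'

'float'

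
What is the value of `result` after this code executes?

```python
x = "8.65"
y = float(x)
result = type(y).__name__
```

x is str; y is float; result = 'float'

'float'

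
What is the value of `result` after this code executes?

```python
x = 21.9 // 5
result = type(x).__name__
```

x is float; result = 'float'

'float'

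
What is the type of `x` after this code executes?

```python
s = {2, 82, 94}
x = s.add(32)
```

set.add() returns None (mutates in place)

NoneType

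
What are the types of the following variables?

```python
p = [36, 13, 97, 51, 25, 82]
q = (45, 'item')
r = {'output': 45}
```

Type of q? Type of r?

q is assigned a tuple (parenthesized, comma-separated values); r is assigned a dict literal ({key: value})

tuple, dict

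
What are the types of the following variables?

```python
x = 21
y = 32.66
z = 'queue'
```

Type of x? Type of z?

x is assigned a bare integer (no decimal point), so it is an int; z is assigned a quoted string literal, so it is a str

int, str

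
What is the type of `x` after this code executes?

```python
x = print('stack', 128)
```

print() returns None

NoneType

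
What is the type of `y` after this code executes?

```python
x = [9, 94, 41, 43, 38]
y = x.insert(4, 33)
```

list.insert() returns None

NoneType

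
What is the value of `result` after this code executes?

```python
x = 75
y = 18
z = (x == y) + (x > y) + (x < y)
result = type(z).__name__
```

x is int; y is int; z is int; result = 'int'

'int'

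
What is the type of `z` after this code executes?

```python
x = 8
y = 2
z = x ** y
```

positive int ** positive int = int

int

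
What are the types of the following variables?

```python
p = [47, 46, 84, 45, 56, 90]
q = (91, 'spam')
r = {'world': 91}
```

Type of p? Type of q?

p is assigned a list literal (square brackets); q is assigned a tuple (parenthesized, comma-separated values)

list, tuple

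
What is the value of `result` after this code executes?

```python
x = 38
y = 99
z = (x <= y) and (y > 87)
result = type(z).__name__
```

x is int; y is int; z is bool; result = 'bool'

'bool'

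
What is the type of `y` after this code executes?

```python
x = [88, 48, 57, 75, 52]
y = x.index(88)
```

list.index() returns int

int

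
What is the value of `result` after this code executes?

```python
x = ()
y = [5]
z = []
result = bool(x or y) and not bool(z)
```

x = (); y = [5]; z = []; result = True

True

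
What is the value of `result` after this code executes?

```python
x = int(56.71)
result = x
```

x = 56; result = 56

56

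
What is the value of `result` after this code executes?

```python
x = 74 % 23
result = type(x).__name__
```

x is int; result = 'int'

'int'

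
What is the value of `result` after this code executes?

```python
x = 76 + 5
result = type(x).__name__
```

x is int; result = 'int'

'int'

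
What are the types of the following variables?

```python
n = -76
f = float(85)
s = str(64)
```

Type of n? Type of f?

n is assigned a bare integer (no decimal point), so it is an int; f is assigned the result of calling float(), which returns a float

int, float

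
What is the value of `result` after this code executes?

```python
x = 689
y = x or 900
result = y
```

x = 689; y = 689; result = 689

689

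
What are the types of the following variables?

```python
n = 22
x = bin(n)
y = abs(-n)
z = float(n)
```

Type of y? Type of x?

abs() of int returns int; bin() returns str

int, str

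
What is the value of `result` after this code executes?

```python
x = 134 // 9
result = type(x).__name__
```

x is int; result = 'int'

'int'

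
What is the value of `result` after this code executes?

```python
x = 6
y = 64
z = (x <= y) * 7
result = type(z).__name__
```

x is int; y is int; z is int; result = 'int'

'int'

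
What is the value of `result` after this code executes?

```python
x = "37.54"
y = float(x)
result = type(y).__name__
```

x is str; y is float; result = 'float'

'float'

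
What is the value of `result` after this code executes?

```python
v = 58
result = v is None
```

v = 58; result = False

False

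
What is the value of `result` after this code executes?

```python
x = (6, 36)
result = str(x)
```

x = (6, 36); result = '(6, 36)'

'(6, 36)'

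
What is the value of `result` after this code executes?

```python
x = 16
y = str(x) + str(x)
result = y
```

x = 16; y = '1616'; result = '1616'

'1616'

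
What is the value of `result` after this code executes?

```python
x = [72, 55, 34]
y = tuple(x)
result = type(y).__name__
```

x is list; y is tuple; result = 'tuple'

'tuple'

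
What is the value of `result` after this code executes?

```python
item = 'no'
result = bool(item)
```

item = 'no'; result = True

True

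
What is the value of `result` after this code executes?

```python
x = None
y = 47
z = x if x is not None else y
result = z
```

x = None; y = 47; z = 47; result = 47

47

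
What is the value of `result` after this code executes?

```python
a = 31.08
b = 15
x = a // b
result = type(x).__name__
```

a is float; b is int; x is float; result = 'float'

'float'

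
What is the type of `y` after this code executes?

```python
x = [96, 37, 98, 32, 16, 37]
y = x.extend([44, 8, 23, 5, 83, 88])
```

list.extend() returns None

NoneType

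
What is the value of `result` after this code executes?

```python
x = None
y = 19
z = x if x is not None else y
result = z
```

x = None; y = 19; z = 19; result = 19

19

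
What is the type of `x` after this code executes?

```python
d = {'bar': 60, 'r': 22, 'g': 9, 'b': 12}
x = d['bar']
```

Accessing dict[str, int] with str key returns int

int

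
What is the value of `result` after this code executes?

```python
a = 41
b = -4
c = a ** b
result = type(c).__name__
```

a is int; b is int; c is float; result = 'float'

'float'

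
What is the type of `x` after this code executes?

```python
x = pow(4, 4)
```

pow(int, int) returns int

int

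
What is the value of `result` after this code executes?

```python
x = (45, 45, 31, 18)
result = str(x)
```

x = (45, 45, 31, 18); result = '(45, 45, 31, 18)'

'(45, 45, 31, 18)'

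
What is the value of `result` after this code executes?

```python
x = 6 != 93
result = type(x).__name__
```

x is bool; result = 'bool'

'bool'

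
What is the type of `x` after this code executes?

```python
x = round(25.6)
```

round() with no decimal places returns int

int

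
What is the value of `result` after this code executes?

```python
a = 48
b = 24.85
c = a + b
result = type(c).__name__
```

a is int; b is float; c is float; result = 'float'

'float'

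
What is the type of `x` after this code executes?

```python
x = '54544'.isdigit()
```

str.isdigit() returns bool

bool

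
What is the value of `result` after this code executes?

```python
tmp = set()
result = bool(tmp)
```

tmp = set(); result = False

False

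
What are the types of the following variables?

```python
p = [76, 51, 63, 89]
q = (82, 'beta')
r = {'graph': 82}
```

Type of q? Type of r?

q is assigned a tuple (parenthesized, comma-separated values); r is assigned a dict literal ({key: value})

tuple, dict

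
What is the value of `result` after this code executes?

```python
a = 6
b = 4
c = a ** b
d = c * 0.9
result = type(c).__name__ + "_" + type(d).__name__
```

a is int; b is int; c is int; d is float; result = 'int_float'

'int_float'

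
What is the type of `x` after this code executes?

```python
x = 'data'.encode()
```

str.encode() returns bytes

bytes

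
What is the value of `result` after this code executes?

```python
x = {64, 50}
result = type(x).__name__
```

x is set; result = 'set'

'set'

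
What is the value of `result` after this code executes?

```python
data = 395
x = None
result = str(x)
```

data = 395; x = None; result = 'None'

'None'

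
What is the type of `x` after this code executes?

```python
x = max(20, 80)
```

max() of ints returns int

int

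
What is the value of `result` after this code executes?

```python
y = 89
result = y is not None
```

y = 89; result = True

True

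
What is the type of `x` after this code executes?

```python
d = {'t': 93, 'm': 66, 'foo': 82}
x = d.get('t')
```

dict.get() returns value type when found

int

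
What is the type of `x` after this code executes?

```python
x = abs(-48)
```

abs() of int returns int

int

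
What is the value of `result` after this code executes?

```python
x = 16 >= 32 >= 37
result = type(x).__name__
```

x is bool; result = 'bool'

'bool'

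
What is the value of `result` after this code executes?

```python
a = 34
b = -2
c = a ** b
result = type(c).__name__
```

a is int; b is int; c is float; result = 'float'

'float'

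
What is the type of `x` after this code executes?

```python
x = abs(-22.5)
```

abs() of float returns float

float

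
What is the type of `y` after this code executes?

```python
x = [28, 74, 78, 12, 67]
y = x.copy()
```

list.copy() returns list

list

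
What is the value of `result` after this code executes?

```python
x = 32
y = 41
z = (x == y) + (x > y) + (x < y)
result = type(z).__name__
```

x is int; y is int; z is int; result = 'int'

'int'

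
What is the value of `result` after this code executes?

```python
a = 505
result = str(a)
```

a = 505; result = '505'

'505'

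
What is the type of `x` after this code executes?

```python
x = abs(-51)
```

abs() of int returns int

int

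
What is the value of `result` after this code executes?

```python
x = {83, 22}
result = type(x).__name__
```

x is set; result = 'set'

'set'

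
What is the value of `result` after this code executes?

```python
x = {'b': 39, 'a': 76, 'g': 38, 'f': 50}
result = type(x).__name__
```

x is dict; result = 'dict'

'dict'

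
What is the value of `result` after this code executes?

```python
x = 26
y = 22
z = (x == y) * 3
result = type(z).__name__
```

x is int; y is int; z is int; result = 'int'

'int'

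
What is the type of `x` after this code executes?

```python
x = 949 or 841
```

'or' returns first truthy value (int)

int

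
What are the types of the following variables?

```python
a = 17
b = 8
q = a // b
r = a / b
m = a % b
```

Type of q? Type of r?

// returns int; / returns float

int, float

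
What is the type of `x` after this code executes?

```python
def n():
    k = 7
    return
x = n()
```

Bare return returns None

NoneType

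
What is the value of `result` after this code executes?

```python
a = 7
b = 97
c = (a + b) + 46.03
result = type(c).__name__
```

a is int; b is int; c is float; result = 'float'

'float'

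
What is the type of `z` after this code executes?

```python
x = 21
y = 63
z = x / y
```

int / int = float

float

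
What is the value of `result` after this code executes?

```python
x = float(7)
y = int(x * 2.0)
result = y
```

x = 7.0; y = 14; result = 14

14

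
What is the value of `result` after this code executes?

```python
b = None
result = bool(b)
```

b = None; result = False

False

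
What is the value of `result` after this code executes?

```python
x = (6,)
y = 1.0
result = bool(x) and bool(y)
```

x = (6,); y = 1.0; result = True

True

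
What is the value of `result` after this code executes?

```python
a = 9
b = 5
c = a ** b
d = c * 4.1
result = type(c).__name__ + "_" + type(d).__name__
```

a is int; b is int; c is int; d is float; result = 'int_float'

'int_float'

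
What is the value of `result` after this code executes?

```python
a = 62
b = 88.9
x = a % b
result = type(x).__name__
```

a is int; b is float; x is float; result = 'float'

'float'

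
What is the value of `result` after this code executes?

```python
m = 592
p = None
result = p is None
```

m = 592; p = None; result = True

True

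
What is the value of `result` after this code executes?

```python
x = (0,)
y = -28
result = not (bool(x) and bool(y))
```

x = (0,); y = -28; result = False

False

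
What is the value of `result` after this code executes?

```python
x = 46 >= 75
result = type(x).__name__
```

x is bool; result = 'bool'

'bool'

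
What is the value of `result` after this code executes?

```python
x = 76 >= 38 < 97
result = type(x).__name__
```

x is bool; result = 'bool'

'bool'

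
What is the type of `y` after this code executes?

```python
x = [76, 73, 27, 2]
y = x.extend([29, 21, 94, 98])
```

list.extend() returns None

NoneType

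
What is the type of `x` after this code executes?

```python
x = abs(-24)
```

abs() of int returns int

int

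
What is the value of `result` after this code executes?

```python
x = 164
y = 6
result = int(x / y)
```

x = 164; y = 6; result = 27

27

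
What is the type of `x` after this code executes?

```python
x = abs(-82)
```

abs() of int returns int

int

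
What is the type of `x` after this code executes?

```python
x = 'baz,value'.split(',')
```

str.split() returns list

list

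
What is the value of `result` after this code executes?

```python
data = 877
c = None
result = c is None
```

data = 877; c = None; result = True

True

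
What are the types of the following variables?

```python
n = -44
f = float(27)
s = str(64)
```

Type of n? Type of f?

n is assigned a bare integer (no decimal point), so it is an int; f is assigned the result of calling float(), which returns a float

int, float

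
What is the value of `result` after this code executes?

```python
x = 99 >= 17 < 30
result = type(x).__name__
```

x is bool; result = 'bool'

'bool'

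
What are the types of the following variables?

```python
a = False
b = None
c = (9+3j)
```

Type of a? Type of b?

a is assigned the constant False, which has type bool; b is assigned None, whose type is NoneType

bool, NoneType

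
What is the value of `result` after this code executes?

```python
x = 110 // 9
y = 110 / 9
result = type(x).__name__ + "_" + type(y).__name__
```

x is int; y is float; result = 'int_float'

'int_float'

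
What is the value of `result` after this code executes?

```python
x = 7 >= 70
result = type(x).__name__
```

x is bool; result = 'bool'

'bool'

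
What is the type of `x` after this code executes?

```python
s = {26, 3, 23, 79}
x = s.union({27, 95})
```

set.union() returns a new set

set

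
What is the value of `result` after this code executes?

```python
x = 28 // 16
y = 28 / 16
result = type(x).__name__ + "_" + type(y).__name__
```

x is int; y is float; result = 'int_float'

'int_float'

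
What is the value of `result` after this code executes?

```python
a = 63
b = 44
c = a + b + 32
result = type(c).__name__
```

a is int; b is int; c is int; result = 'int'

'int'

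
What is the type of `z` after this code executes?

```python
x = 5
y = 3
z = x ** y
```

positive int ** positive int = int

int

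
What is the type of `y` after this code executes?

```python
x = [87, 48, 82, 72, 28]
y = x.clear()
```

list.clear() returns None

NoneType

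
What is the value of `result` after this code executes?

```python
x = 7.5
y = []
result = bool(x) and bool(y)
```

x = 7.5; y = []; result = False

False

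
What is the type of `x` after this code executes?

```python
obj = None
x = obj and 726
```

'and' returns first falsy value (None)

NoneType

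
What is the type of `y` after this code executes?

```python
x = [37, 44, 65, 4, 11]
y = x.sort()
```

list.sort() returns None (mutates in place)

NoneType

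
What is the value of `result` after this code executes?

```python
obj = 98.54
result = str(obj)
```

obj = 98.54; result = '98.54'

'98.54'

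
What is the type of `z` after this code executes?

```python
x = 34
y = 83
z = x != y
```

Comparison returns bool

bool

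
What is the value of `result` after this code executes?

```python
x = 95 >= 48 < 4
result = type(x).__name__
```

x is bool; result = 'bool'

'bool'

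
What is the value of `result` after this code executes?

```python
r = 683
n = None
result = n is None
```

r = 683; n = None; result = True

True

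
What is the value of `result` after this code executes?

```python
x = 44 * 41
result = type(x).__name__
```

x is int; result = 'int'

'int'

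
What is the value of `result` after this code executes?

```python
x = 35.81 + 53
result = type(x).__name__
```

x is float; result = 'float'

'float'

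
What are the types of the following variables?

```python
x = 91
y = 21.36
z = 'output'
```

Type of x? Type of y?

x is assigned a bare integer (no decimal point), so it is an int; y is assigned a number with a decimal point, so it is a float

int, float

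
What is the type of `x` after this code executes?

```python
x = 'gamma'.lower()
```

str.lower() returns str

str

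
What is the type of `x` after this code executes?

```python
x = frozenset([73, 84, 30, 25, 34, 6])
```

frozenset() returns frozenset

frozenset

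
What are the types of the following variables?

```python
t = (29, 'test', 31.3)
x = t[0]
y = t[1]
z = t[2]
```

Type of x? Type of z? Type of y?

tuple[0] is int; tuple[2] is float; tuple[1] is str

int, float, str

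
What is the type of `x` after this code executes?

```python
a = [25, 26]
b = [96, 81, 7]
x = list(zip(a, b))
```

list(zip()) returns a list of tuples

list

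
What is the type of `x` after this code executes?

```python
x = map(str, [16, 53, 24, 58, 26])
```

map() returns a map object

map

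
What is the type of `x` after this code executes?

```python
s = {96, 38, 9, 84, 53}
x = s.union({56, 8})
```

set.union() returns a new set

set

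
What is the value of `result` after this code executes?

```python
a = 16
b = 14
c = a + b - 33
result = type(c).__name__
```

a is int; b is int; c is int; result = 'int'

'int'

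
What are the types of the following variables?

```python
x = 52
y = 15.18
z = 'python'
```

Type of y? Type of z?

y is assigned a number with a decimal point, so it is a float; z is assigned a quoted string literal, so it is a str

float, str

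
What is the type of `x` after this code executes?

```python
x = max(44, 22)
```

max() of ints returns int

int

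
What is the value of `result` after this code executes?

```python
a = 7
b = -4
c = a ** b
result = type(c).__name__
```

a is int; b is int; c is float; result = 'float'

'float'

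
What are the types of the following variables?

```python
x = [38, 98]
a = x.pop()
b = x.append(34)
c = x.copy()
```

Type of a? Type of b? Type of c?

pop() returns element; append() returns None; copy() returns list

int, NoneType, list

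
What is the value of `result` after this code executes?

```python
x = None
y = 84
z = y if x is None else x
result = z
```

x = None; y = 84; z = 84; result = 84

84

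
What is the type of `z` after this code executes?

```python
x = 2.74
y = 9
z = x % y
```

float % int = float

float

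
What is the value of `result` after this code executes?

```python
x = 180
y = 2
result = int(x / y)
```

x = 180; y = 2; result = 90

90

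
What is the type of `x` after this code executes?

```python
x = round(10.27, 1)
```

round() with decimal places returns float

float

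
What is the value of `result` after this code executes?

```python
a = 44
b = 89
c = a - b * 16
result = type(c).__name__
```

a is int; b is int; c is int; result = 'int'

'int'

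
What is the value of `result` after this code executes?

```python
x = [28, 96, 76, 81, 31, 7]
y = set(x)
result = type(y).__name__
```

x is list; y is set; result = 'set'

'set'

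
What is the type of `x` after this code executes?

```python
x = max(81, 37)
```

max() of ints returns int

int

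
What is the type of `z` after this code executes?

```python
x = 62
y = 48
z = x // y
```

int // int = int

int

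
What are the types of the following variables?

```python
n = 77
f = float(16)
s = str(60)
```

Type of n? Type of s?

n is assigned a bare integer (no decimal point), so it is an int; s is assigned the result of calling str(), which returns a str

int, str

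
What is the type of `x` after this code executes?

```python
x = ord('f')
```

ord() returns int (code point)

int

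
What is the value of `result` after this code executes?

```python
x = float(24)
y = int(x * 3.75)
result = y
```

x = 24.0; y = 90; result = 90

90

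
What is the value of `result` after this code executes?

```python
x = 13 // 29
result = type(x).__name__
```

x is int; result = 'int'

'int'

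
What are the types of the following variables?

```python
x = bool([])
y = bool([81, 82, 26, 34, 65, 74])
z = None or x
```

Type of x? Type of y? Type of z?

bool() returns bool; bool() returns bool; None or bool returns the bool

bool, bool, bool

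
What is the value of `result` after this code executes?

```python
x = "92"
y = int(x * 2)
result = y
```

x = '92'; y = 9292; result = 9292

9292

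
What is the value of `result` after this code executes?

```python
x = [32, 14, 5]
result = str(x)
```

x = [32, 14, 5]; result = '[32, 14, 5]'

'[32, 14, 5]'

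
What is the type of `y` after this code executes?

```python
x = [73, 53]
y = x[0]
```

Indexing list[int] returns int

int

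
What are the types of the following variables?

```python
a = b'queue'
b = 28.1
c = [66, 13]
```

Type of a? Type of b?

a is assigned a bytes literal (b'...' prefix); b is assigned a number with a decimal point, so it is a float

bytes, float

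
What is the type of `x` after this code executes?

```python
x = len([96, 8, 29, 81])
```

len() always returns int

int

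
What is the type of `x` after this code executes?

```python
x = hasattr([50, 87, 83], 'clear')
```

hasattr() returns bool

bool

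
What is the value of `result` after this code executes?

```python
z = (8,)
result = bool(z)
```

z = (8,); result = True

True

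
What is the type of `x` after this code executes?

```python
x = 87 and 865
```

'and' with truthy values returns last operand (int)

int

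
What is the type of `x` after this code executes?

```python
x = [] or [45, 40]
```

'or' returns first truthy value (list)

list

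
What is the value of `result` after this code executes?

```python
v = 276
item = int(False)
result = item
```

v = 276; item = 0; result = 0

0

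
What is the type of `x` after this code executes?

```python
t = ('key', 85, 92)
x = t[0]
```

Index 0 of tuple is a str literal

str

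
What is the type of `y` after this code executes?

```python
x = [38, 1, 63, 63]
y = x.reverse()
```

list.reverse() returns None

NoneType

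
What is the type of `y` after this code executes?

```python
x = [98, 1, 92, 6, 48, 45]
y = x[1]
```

Indexing list[int] returns int

int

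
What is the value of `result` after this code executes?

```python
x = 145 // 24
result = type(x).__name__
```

x is int; result = 'int'

'int'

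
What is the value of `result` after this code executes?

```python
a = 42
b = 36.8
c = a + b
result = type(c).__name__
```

a is int; b is float; c is float; result = 'float'

'float'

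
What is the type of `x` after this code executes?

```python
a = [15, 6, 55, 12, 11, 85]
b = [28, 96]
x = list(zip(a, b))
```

list(zip()) returns a list of tuples

list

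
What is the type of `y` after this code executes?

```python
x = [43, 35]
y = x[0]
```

Indexing list[int] returns int

int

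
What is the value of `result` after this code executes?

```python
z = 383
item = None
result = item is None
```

z = 383; item = None; result = True

True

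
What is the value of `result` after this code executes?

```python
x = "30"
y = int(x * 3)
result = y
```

x = '30'; y = 303030; result = 303030

303030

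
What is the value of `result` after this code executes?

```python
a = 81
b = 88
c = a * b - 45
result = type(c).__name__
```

a is int; b is int; c is int; result = 'int'

'int'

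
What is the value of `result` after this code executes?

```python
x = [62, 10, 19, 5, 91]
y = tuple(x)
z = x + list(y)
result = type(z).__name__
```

x is list; y is tuple; z is list; result = 'list'

'list'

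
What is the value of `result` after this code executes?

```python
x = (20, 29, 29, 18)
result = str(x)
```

x = (20, 29, 29, 18); result = '(20, 29, 29, 18)'

'(20, 29, 29, 18)'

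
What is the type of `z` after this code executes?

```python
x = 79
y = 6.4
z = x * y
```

int * float = float

float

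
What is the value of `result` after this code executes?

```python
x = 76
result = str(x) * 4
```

x = 76; result = '76767676'

'76767676'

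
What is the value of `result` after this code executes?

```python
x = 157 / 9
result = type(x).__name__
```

x is float; result = 'float'

'float'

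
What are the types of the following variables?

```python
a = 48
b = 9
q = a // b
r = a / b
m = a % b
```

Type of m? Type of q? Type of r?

% of ints returns int; // returns int; / returns float

int, int, float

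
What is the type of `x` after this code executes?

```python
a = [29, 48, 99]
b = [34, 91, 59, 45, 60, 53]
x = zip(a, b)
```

zip() returns a zip object

zip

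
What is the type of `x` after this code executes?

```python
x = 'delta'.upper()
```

str.upper() returns str

str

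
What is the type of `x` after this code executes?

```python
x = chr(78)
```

chr() returns str (single char)

str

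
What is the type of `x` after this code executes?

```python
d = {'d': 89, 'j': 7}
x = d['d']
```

Accessing dict[str, int] with str key returns int

int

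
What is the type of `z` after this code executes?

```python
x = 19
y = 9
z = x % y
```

int % int = int

int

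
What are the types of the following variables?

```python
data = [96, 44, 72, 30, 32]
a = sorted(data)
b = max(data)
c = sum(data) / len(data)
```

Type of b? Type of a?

max of ints returns int; sorted() returns list

int, list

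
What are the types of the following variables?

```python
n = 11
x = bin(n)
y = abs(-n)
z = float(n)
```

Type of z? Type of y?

float() returns float; abs() of int returns int

float, int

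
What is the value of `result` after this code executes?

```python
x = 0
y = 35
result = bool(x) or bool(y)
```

x = 0; y = 35; result = True

True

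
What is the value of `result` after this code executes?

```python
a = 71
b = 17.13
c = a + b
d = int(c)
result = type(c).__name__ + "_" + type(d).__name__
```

a is int; b is float; c is float; d is int; result = 'float_int'

'float_int'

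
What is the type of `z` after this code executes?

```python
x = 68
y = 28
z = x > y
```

Comparison returns bool

bool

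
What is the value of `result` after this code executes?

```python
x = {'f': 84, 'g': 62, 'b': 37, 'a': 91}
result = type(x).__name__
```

x is dict; result = 'dict'

'dict'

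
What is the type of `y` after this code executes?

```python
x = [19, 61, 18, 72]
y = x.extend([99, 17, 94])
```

list.extend() returns None

NoneType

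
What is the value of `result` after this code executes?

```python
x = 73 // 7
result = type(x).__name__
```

x is int; result = 'int'

'int'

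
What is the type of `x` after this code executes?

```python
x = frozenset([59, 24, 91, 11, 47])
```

frozenset() returns frozenset

frozenset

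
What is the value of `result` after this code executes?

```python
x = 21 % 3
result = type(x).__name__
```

x is int; result = 'int'

'int'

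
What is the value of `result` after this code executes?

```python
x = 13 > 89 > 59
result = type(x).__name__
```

x is bool; result = 'bool'

'bool'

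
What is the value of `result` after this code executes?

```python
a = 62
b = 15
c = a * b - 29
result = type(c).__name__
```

a is int; b is int; c is int; result = 'int'

'int'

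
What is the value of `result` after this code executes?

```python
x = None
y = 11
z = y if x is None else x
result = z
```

x = None; y = 11; z = 11; result = 11

11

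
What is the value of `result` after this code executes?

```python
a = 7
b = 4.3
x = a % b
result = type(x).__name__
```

a is int; b is float; x is float; result = 'float'

'float'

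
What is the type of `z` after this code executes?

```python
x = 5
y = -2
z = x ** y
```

int ** negative = float

float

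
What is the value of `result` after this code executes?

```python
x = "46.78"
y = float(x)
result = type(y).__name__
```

x is str; y is float; result = 'float'

'float'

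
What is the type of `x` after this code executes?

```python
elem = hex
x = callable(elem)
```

callable() returns bool

bool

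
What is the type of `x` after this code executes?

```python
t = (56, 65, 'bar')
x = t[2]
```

Index 2 of tuple is a str literal

str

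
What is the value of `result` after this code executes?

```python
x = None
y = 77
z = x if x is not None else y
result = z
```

x = None; y = 77; z = 77; result = 77

77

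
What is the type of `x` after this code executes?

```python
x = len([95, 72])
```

len() always returns int

int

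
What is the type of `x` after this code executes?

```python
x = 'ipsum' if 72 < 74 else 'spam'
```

Both branches of conditional are str

str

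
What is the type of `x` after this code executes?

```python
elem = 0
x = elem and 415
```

'and' returns first falsy value (0 is int)

int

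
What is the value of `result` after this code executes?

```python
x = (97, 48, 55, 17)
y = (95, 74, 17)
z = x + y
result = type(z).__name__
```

x is tuple; y is tuple; z is tuple; result = 'tuple'

'tuple'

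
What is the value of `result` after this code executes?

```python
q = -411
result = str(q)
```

q = -411; result = '-411'

'-411'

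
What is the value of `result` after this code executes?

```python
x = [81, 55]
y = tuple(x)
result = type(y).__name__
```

x is list; y is tuple; result = 'tuple'

'tuple'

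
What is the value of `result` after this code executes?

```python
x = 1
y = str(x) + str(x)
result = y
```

x = 1; y = '11'; result = '11'

'11'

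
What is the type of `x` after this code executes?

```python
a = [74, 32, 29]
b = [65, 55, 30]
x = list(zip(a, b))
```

list(zip()) returns a list of tuples

list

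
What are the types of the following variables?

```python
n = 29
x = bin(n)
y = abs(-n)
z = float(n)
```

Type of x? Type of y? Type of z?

bin() returns str; abs() of int returns int; float() returns float

str, int, float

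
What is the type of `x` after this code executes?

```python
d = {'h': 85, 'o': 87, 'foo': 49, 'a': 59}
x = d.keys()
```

.keys() returns dict_keys view

dict_keys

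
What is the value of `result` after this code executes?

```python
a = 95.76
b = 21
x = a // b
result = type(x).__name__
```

a is float; b is int; x is float; result = 'float'

'float'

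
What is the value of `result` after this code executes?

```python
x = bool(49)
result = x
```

x = True; result = True

True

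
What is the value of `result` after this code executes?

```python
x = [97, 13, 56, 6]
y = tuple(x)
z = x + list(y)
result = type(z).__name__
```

x is list; y is tuple; z is list; result = 'list'

'list'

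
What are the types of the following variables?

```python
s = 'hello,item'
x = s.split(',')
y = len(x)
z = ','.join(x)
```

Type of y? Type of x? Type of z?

len() returns int; str.split() returns list; str.join() returns str

int, list, str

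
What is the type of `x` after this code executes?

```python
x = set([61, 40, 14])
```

set() constructor returns set

set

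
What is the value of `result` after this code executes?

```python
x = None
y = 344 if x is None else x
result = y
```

x = None; y = 344; result = 344

344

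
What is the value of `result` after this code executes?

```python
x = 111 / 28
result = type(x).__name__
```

x is float; result = 'float'

'float'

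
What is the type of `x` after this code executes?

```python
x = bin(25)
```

bin() returns str representation

str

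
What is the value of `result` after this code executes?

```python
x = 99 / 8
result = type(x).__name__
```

x is float; result = 'float'

'float'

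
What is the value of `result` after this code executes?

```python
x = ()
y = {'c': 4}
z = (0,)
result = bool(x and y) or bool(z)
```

x = (); y = {'c': 4}; z = (0,); result = True

True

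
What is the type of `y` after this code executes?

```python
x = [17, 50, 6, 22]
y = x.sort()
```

list.sort() returns None (mutates in place)

NoneType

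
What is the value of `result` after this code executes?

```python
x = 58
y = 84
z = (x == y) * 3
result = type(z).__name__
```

x is int; y is int; z is int; result = 'int'

'int'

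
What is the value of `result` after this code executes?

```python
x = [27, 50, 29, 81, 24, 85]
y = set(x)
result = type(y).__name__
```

x is list; y is set; result = 'set'

'set'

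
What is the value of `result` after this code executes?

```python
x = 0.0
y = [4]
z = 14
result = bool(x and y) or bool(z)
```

x = 0.0; y = [4]; z = 14; result = True

True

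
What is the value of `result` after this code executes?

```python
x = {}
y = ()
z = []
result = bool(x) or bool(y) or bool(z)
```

x = {}; y = (); z = []; result = False

False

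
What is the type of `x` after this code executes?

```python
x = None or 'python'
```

'or' with None returns the other truthy value (str)

str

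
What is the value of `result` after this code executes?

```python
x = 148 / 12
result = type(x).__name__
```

x is float; result = 'float'

'float'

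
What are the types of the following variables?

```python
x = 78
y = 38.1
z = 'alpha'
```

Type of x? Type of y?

x is assigned a bare integer (no decimal point), so it is an int; y is assigned a number with a decimal point, so it is a float

int, float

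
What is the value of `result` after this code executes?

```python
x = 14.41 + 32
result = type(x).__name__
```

x is float; result = 'float'

'float'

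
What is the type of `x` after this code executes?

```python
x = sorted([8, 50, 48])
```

sorted() always returns list

list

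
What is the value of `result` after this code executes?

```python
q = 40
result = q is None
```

q = 40; result = False

False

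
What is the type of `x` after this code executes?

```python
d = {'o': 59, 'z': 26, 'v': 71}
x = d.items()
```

dict.items() returns dict_items view

dict_items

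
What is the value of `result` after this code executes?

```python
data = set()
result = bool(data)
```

data = set(); result = False

False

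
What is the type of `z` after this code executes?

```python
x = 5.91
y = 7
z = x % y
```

float % int = float

float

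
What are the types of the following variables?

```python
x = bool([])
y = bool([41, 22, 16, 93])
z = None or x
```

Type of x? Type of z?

bool() returns bool; None or bool returns the bool

bool, bool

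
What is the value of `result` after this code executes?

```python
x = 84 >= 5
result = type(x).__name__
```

x is bool; result = 'bool'

'bool'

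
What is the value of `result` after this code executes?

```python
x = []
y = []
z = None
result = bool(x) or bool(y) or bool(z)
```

x = []; y = []; z = None; result = False

False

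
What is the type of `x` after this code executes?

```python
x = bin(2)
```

bin() returns str representation

str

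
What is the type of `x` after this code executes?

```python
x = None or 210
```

'or' with None returns the other truthy value

int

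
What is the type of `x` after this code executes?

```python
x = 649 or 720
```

'or' returns first truthy value (int)

int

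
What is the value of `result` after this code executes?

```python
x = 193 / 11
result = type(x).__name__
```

x is float; result = 'float'

'float'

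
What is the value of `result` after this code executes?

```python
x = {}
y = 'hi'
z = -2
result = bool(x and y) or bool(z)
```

x = {}; y = 'hi'; z = -2; result = True

True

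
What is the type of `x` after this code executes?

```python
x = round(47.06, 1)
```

round() with decimal places returns float

float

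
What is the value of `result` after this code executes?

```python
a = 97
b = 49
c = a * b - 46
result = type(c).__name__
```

a is int; b is int; c is int; result = 'int'

'int'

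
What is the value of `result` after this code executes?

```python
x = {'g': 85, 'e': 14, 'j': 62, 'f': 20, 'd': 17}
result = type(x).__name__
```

x is dict; result = 'dict'

'dict'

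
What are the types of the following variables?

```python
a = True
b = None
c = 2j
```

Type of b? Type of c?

b is assigned None, whose type is NoneType; c is assigned 2j, an imaginary literal (j suffix), which has type complex

NoneType, complex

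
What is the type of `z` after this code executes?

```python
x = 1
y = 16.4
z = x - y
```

int - float = float

float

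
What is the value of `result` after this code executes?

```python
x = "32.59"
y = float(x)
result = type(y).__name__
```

x is str; y is float; result = 'float'

'float'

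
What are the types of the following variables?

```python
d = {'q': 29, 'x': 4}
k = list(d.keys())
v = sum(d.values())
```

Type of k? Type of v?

list() converts to list; sum of ints is int

list, int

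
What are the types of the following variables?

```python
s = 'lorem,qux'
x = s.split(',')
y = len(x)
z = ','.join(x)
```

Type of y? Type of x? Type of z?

len() returns int; str.split() returns list; str.join() returns str

int, list, str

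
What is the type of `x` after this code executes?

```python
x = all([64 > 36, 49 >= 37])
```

all() returns bool

bool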